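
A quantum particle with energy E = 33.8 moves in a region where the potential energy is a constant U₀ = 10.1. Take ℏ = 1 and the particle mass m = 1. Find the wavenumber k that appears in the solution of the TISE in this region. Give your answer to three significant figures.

With E > U₀ the solution is oscillatory, ψ ∝ e^{±ikx} with k = √(2m(E − U₀))/ℏ.
k = √(2 × 1 × 23.7) = 6.885.

k = 6.88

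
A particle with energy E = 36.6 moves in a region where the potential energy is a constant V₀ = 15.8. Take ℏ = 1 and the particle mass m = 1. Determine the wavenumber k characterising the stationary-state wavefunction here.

With E > V₀ the solution is oscillatory, ψ ∝ e^{±ikx} with k = √(2m(E − V₀))/ℏ.
k = √(2 × 1 × 20.8) = 6.450.

k = 6.45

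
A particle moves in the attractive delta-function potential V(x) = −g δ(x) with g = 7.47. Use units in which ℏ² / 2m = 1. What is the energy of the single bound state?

E = -14.0

For x ≠ 0 the bound state is ψ ∝ e^{−κ|x|}; integrating the TISE across the delta gives the cusp condition 2κ = 2mg/ℏ², so κ = 3.735.
Then E = −ℏ²κ²/(2m) = −mg²/(2ℏ²) = -13.95.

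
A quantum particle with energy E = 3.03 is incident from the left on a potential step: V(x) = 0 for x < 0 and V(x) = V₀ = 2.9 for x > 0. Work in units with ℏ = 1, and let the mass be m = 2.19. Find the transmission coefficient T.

T = 0.569

On each side the TISE gives plane waves with k = √(2m(E − V))/ℏ: k₁ = √(2·2.19·3.03) = 3.643, k₂ = √(2·2.19·0.13) = 0.7546.
Matching ψ and ψ′ at x = 0 gives r = (k₁ − k₂)/(k₁ + k₂), so R = r² = 0.4314 and T = 1 − R = 0.5686.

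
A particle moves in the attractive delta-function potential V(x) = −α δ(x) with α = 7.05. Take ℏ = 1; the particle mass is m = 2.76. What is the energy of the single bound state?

E = -68.6

The bound state is ψ(x) = √κ e^{−κ|x|}. The derivative jump ψ'(0⁺) − ψ'(0⁻) = −(2mα/ℏ²)ψ(0) fixes κ = mα/ℏ² = 19.46.
Then E = −ℏ²κ²/(2m) = −mα²/(2ℏ²) = -68.59.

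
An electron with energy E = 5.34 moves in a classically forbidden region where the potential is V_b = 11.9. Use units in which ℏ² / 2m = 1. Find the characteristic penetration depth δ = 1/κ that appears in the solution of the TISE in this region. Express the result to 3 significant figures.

Since E < V_b the TISE in this region is ψ'' = κ²ψ with κ = √(2m(V_b − E))/ℏ.
κ = √(2 × 0.5 × 6.56) = 2.561. The penetration depth is δ = 1/κ = 0.390.

δ = 0.390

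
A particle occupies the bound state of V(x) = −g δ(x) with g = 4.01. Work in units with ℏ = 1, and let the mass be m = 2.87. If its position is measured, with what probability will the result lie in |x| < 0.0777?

P = 0.833

The normalised bound state is ψ = √κ e^{−κ|x|} with κ = mg/ℏ² = 11.51.
P(|x| < d) = ∫_{−d}^{d} κ e^{−2κ|x|} dx = 1 − e^{−2κd} = 1 − e^{−1.788} = 0.8328.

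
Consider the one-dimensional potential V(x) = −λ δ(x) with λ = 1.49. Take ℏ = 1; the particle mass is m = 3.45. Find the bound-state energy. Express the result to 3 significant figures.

The bound state is ψ(x) = √κ e^{−κ|x|}. The derivative jump ψ'(0⁺) − ψ'(0⁻) = −(2mλ/ℏ²)ψ(0) fixes κ = mλ/ℏ² = 5.141.
Then E = −ℏ²κ²/(2m) = −mλ²/(2ℏ²) = -3.830.

E = -3.83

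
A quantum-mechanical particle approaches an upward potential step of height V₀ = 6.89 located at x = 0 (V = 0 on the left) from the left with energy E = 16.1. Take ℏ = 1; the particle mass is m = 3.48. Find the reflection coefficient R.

R = 0.0192

The wavenumbers are k₁ = √(2mE)/ℏ = 10.59 on the left and k₂ = √(2m(E − V₀))/ℏ = 8.006 on the right.
Continuity of ψ and ψ′ at the step yields the reflection amplitude r = (k₁ − k₂)/(k₁ + k₂) = 0.1387; thus R = |r|² = 0.01925, T = 0.9808.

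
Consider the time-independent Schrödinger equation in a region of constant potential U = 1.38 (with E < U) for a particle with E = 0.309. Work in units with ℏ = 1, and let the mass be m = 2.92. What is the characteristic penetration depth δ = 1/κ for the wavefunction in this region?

Since E < U the TISE in this region is ψ'' = κ²ψ with κ = √(2m(U − E))/ℏ.
κ = √(2 × 2.92 × 1.071) = 2.501. The penetration depth is δ = 1/κ = 0.400.

δ = 0.400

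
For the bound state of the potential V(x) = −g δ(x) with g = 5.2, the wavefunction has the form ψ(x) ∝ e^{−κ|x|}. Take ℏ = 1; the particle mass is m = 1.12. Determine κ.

Integrate −(ℏ²/2m)ψ'' − gδ(x)ψ = Eψ from −ε to +ε: the ψ'' term gives ψ'(0⁺) − ψ'(0⁻) and the δ term gives −(2mg/ℏ²)ψ(0).
With ψ ∝ e^{−κ|x|} this yields −2κ = −2mg/ℏ², so κ = mg/ℏ² = 5.824.

κ = 5.82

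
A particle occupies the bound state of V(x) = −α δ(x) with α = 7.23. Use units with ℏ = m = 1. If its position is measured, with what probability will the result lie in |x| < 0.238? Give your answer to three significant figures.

The normalised bound state is ψ = √κ e^{−κ|x|} with κ = mα/ℏ² = 7.230.
P(|x| < d) = ∫_{−d}^{d} κ e^{−2κ|x|} dx = 1 − e^{−2κd} = 1 − e^{−3.441} = 0.9680.

P = 0.968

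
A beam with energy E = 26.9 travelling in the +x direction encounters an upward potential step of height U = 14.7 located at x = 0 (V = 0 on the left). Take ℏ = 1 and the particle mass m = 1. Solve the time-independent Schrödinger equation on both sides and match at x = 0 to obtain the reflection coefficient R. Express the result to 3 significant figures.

R = 0.0381

On each side the TISE gives plane waves with k = √(2m(E − V))/ℏ: k₁ = √(2·1·26.9) = 7.335, k₂ = √(2·1·12.2) = 4.940.
Matching ψ and ψ′ at x = 0 gives r = (k₁ − k₂)/(k₁ + k₂), so R = r² = 0.03808 and T = 1 − R = 0.9619.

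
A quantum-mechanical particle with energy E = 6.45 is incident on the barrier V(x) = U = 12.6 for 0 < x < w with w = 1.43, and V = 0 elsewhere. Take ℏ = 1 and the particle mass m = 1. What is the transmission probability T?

T = 0.000176

Since E < U the interior solution is evanescent with decay constant κ = √(2m(U − E))/ℏ = 3.507.
κw = 5.015, sinh(κw) = 75.34.
Matching ψ, ψ′ at both faces gives T = [1 + U² sinh²(κw) / (4E(U − E))]⁻¹ = 1/5680 = 0.000176.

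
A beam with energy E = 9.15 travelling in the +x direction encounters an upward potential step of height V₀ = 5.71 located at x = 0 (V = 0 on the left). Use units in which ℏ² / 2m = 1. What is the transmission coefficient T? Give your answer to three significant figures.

The wavenumbers are k₁ = √(2mE)/ℏ = 3.025 on the left and k₂ = √(2m(E − V₀))/ℏ = 1.855 on the right.
Matching ψ and ψ′ at x = 0 gives r = (k₁ − k₂)/(k₁ + k₂), so R = r² = 0.05751 and T = 1 − R = 0.9425.

T = 0.942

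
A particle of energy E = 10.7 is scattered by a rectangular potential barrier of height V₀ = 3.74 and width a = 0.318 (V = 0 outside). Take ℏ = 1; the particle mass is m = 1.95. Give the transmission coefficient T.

T = 0.955

E > V₀: inside the barrier k₂ = √(2m(E − V₀))/ℏ = 5.210, k₂a = 1.657.
Matching at both interfaces gives T⁻¹ = 1 + V₀² sin²(k₂a) / [4E(E − V₀)] = 1.047, hence T = 0.955.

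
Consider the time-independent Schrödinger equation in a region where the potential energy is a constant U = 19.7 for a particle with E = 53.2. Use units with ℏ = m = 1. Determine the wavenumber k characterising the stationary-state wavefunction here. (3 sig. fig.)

With E > U the solution is oscillatory, ψ ∝ e^{±ikx} with k = √(2m(E − U))/ℏ.
k = √(2 × 1 × 33.5) = 8.185.

k = 8.19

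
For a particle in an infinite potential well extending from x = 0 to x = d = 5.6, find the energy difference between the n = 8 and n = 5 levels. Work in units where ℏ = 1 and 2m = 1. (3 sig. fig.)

ΔE = 12.3

E_n = n²π²ℏ²/(2md²), so ΔE = (8² − 5²) π²ℏ²/(2md²).
ΔE = 39 × π² / (2 × 0.5 × 5.6²) = 12.27.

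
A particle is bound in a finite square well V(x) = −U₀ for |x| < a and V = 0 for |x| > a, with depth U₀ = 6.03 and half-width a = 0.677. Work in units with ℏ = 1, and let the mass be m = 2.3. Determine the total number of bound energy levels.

The dimensionless depth is z₀ = a√(2mU₀)/ℏ = 0.677 × √(27.74) = 3.566.
A new bound state (alternating even/odd) appears each time z₀ passes a multiple of π/2, so N = ⌊2z₀/π⌋ + 1 = ⌊2.270⌋ + 1 = 3.

N = 3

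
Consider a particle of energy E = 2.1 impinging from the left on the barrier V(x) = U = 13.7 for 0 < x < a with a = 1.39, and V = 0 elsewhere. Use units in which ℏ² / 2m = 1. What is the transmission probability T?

T = 0.000160

Since E < U the interior solution is evanescent with decay constant κ = √(2m(U − E))/ℏ = 3.406.
κa = 4.734, sinh(κa) = 56.88.
The exact tunnelling result is T⁻¹ = 1 + U² sinh²(κa) / [4E(U − E)] = 6233, so T = 0.000160.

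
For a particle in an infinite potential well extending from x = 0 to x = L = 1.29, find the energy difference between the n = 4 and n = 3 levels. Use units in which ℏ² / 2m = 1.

ΔE = 41.5

E_n = n²π²ℏ²/(2mL²), so ΔE = (4² − 3²) π²ℏ²/(2mL²).
ΔE = 7 × π² / (2 × 0.5 × 1.29²) = 41.52.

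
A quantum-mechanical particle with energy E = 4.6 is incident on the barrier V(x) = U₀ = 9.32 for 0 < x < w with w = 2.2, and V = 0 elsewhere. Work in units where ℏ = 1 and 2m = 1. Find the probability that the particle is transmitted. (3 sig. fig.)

Since E < U₀ the interior solution is evanescent with decay constant κ = √(2m(U₀ − E))/ℏ = 2.173.
κw = 4.780, sinh(κw) = 59.53.
The exact tunnelling result is T⁻¹ = 1 + U₀² sinh²(κw) / [4E(U₀ − E)] = 3545, so T = 0.000282.

T = 0.000282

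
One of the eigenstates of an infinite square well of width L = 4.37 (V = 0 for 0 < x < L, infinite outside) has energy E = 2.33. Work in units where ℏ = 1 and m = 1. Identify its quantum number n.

For an infinite well E_n = n²π²ℏ²/(2mL²), so n = (L/πℏ)√(2mE).
n = (4.37/π) × √(2 × 1 × 2.33) = 3.003 → n = 3.

n = 3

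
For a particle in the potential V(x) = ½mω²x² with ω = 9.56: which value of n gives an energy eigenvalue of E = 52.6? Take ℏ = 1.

E_n = ℏω(n + ½) ⇒ n = E/(ℏω) − ½ = 52.6/9.56 − 0.5 = 5.002 → n = 5.

n = 5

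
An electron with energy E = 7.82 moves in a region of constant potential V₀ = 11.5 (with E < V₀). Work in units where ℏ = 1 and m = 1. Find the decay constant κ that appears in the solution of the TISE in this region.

Since E < V₀ the TISE in this region is ψ'' = κ²ψ with κ = √(2m(V₀ − E))/ℏ.
κ = √(2 × 1 × 3.68) = 2.713.

κ = 2.71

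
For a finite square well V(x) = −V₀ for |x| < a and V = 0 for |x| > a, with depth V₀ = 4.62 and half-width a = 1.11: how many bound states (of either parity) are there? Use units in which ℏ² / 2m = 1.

N = 2

Define the well-strength parameter z₀ = (a/ℏ)√(2mV₀) = 1.11 × √(2·0.5·4.62) = 2.386.
The even/odd transcendental equations gain one root per π/2 in z₀, giving N = 1 + ⌊2z₀/π⌋ = 1 + ⌊1.519⌋ = 2.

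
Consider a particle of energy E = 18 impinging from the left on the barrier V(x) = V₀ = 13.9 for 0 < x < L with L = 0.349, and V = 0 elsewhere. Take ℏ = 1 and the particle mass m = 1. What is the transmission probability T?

E > V₀: inside the barrier k₂ = √(2m(E − V₀))/ℏ = 2.864, k₂L = 0.9994.
Matching at both interfaces gives T⁻¹ = 1 + V₀² sin²(k₂L) / [4E(E − V₀)] = 1.463, hence T = 0.683.

T = 0.683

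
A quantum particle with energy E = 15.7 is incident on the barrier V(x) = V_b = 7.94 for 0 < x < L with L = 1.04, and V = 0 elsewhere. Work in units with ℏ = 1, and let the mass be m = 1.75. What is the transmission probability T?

E > V_b: inside the barrier k₂ = √(2m(E − V_b))/ℏ = 5.212, k₂L = 5.420.
Matching at both interfaces gives T⁻¹ = 1 + V_b² sin²(k₂L) / [4E(E − V_b)] = 1.075, hence T = 0.930.

T = 0.930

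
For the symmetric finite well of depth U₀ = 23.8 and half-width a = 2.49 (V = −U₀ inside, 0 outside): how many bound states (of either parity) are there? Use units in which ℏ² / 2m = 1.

N = 8

The dimensionless depth is z₀ = a√(2mU₀)/ℏ = 2.49 × √(23.80) = 12.15.
A new bound state (alternating even/odd) appears each time z₀ passes a multiple of π/2, so N = ⌊2z₀/π⌋ + 1 = ⌊7.733⌋ + 1 = 8.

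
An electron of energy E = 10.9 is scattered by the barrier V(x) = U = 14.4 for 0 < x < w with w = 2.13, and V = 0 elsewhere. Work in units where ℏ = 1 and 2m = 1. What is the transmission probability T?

T = 0.00102

E < U: inside the barrier ψ ∝ e^{±κx} with κ = √(2m(U − E))/ℏ = 1.871.
κw = 3.985, sinh(κw) = 26.88.
Matching ψ, ψ′ at both faces gives T = [1 + U² sinh²(κw) / (4E(U − E))]⁻¹ = 1/982.8 = 0.00102.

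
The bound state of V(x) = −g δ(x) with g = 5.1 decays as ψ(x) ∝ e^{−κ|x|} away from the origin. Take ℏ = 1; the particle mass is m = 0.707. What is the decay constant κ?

κ = 3.61

Integrating the TISE across x = 0 gives the cusp condition ψ'(0⁺) − ψ'(0⁻) = −(2mg/ℏ²)ψ(0).
With ψ ∝ e^{−κ|x|} this yields −2κ = −2mg/ℏ², so κ = mg/ℏ² = 3.606.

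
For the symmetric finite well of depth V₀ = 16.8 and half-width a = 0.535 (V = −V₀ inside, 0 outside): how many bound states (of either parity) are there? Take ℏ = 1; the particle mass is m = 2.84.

The dimensionless depth is z₀ = a√(2mV₀)/ℏ = 0.535 × √(95.42) = 5.226.
The even/odd transcendental equations gain one root per π/2 in z₀, giving N = 1 + ⌊2z₀/π⌋ = 1 + ⌊3.327⌋ = 4.

N = 4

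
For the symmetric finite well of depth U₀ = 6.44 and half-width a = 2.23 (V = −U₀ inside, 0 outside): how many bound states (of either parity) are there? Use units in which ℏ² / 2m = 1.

N = 4

The dimensionless depth is z₀ = a√(2mU₀)/ℏ = 2.23 × √(6.440) = 5.659.
A new bound state (alternating even/odd) appears each time z₀ passes a multiple of π/2, so N = ⌊2z₀/π⌋ + 1 = ⌊3.603⌋ + 1 = 4.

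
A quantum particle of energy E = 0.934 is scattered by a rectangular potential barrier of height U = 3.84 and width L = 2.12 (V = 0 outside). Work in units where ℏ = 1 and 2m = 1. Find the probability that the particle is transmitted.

T = 0.00214

E < U: inside the barrier ψ ∝ e^{±κx} with κ = √(2m(U − E))/ℏ = 1.705.
κL = 3.614, sinh(κL) = 18.54.
Matching ψ, ψ′ at both faces gives T = [1 + U² sinh²(κL) / (4E(U − E))]⁻¹ = 1/468.0 = 0.00214.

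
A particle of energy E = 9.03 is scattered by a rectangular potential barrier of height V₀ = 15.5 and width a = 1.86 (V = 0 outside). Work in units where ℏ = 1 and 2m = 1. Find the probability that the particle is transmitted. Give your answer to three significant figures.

E < V₀: inside the barrier ψ ∝ e^{±κx} with κ = √(2m(V₀ − E))/ℏ = 2.544.
κa = 4.731, sinh(κa) = 56.71.
Matching ψ, ψ′ at both faces gives T = [1 + V₀² sinh²(κa) / (4E(V₀ − E))]⁻¹ = 1/3307 = 0.000302.

T = 0.000302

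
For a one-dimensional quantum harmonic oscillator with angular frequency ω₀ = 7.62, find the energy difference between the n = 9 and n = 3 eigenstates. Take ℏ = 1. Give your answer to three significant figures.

ΔE = 45.7

E_n = ℏω₀(n + ½), so ΔE = (9 − 3) ℏω₀ = 6 × 7.62 = 45.72.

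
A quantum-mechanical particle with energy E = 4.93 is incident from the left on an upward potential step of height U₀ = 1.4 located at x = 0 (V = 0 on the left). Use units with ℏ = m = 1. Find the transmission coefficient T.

T = 0.993

The wavenumbers are k₁ = √(2mE)/ℏ = 3.140 on the left and k₂ = √(2m(E − U₀))/ℏ = 2.657 on the right.
Continuity of ψ and ψ′ at the step yields the reflection amplitude r = (k₁ − k₂)/(k₁ + k₂) = 0.08332; thus R = |r|² = 0.006942, T = 0.9931.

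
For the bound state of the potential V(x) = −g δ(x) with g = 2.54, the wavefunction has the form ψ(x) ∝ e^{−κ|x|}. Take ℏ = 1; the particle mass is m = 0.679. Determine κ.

Integrate −(ℏ²/2m)ψ'' − gδ(x)ψ = Eψ from −ε to +ε: the ψ'' term gives ψ'(0⁺) − ψ'(0⁻) and the δ term gives −(2mg/ℏ²)ψ(0).
With ψ ∝ e^{−κ|x|} this yields −2κ = −2mg/ℏ², so κ = mg/ℏ² = 1.725.

κ = 1.72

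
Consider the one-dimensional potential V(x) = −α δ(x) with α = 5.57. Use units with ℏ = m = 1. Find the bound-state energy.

For x ≠ 0 the bound state is ψ ∝ e^{−κ|x|}; integrating the TISE across the delta gives the cusp condition 2κ = 2mα/ℏ², so κ = 5.570.
Then E = −ℏ²κ²/(2m) = −mα²/(2ℏ²) = -15.51.

E = -15.5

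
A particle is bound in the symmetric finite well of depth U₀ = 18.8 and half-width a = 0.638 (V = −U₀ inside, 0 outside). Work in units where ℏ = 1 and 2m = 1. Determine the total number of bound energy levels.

The dimensionless depth is z₀ = a√(2mU₀)/ℏ = 0.638 × √(18.80) = 2.766.
The even/odd transcendental equations gain one root per π/2 in z₀, giving N = 1 + ⌊2z₀/π⌋ = 1 + ⌊1.761⌋ = 2.

N = 2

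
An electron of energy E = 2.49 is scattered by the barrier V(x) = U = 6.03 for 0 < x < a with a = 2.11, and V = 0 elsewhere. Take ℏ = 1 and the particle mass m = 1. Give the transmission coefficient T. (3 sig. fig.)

T = 0.0000515

E < U: inside the barrier ψ ∝ e^{±κx} with κ = √(2m(U − E))/ℏ = 2.661.
κa = 5.614, sinh(κa) = 137.2.
Matching ψ, ψ′ at both faces gives T = [1 + U² sinh²(κa) / (4E(U − E))]⁻¹ = 1/19400 = 0.0000515.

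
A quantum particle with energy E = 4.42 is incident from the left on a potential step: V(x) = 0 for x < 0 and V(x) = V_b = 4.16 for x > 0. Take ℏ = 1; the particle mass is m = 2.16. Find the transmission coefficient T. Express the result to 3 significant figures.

The wavenumbers are k₁ = √(2mE)/ℏ = 4.370 on the left and k₂ = √(2m(E − V_b))/ℏ = 1.060 on the right.
Continuity of ψ and ψ′ at the step yields the reflection amplitude r = (k₁ − k₂)/(k₁ + k₂) = 0.6096; thus R = |r|² = 0.3716, T = 0.6284.

T = 0.628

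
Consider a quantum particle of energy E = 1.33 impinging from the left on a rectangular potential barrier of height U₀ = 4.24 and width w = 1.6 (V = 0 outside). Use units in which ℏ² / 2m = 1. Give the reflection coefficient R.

R = 0.985

Since E < U₀ the interior solution is evanescent with decay constant κ = √(2m(U₀ − E))/ℏ = 1.706.
κw = 2.729, sinh(κw) = 7.629.
The exact tunnelling result is T⁻¹ = 1 + U₀² sinh²(κw) / [4E(U₀ − E)] = 68.59, so T = 0.0146.
R = 1 − T = 0.985.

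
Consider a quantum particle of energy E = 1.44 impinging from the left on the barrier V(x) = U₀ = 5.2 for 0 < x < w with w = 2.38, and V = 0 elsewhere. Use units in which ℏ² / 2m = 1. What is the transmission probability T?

E < U₀: inside the barrier ψ ∝ e^{±κx} with κ = √(2m(U₀ − E))/ℏ = 1.939.
κw = 4.615, sinh(κw) = 50.49.
The exact tunnelling result is T⁻¹ = 1 + U₀² sinh²(κw) / [4E(U₀ − E)] = 3184, so T = 0.000314.

T = 0.000314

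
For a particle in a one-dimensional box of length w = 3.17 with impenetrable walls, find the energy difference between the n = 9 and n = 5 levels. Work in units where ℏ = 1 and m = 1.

ΔE = 27.5

E_n = n²π²ℏ²/(2mw²), so ΔE = (9² − 5²) π²ℏ²/(2mw²).
ΔE = 56 × π² / (2 × 1 × 3.17²) = 27.50.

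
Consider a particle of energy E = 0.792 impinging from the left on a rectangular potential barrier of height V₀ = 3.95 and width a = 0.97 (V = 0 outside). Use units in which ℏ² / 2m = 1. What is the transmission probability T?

E < V₀: inside the barrier ψ ∝ e^{±κx} with κ = √(2m(V₀ − E))/ℏ = 1.777.
κa = 1.724, sinh(κa) = 2.714.
Matching ψ, ψ′ at both faces gives T = [1 + V₀² sinh²(κa) / (4E(V₀ − E))]⁻¹ = 1/12.48 = 0.0801.

T = 0.0801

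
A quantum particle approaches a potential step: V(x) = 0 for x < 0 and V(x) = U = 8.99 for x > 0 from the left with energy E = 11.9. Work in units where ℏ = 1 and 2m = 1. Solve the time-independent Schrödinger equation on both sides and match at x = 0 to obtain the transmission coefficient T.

T = 0.886

On each side the TISE gives plane waves with k = √(2m(E − V))/ℏ: k₁ = √(2·½·11.9) = 3.450, k₂ = √(2·½·2.91) = 1.706.
Matching ψ and ψ′ at x = 0 gives r = (k₁ − k₂)/(k₁ + k₂), so R = r² = 0.1144 and T = 1 − R = 0.8856.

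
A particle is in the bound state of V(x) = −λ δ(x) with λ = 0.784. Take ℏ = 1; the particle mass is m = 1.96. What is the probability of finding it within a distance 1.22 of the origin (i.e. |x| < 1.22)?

The normalised bound state is ψ = √κ e^{−κ|x|} with κ = mλ/ℏ² = 1.537.
P(|x| < d) = ∫_{−d}^{d} κ e^{−2κ|x|} dx = 1 − e^{−2κd} = 1 − e^{−3.749} = 0.9765.

P = 0.976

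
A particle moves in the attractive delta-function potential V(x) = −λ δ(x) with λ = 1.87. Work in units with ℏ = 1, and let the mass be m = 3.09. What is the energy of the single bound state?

The bound state is ψ(x) = √κ e^{−κ|x|}. The derivative jump ψ'(0⁺) − ψ'(0⁻) = −(2mλ/ℏ²)ψ(0) fixes κ = mλ/ℏ² = 5.778.
Then E = −ℏ²κ²/(2m) = −mλ²/(2ℏ²) = -5.403.

E = -5.40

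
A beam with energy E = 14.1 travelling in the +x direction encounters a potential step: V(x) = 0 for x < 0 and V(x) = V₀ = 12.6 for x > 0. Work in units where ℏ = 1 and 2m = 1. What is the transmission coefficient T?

T = 0.742

On each side the TISE gives plane waves with k = √(2m(E − V))/ℏ: k₁ = √(2·½·14.1) = 3.755, k₂ = √(2·½·1.5) = 1.225.
Continuity of ψ and ψ′ at the step yields the reflection amplitude r = (k₁ − k₂)/(k₁ + k₂) = 0.5081; thus R = |r|² = 0.2582, T = 0.7418.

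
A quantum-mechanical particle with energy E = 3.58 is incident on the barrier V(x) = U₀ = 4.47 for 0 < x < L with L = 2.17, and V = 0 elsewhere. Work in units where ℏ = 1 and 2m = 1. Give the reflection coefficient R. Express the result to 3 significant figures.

Since E < U₀ the interior solution is evanescent with decay constant κ = √(2m(U₀ − E))/ℏ = 0.9434.
κL = 2.047, sinh(κL) = 3.808.
Matching ψ, ψ′ at both faces gives T = [1 + U₀² sinh²(κL) / (4E(U₀ − E))]⁻¹ = 1/23.74 = 0.0421.
R = 1 − T = 0.958.

R = 0.958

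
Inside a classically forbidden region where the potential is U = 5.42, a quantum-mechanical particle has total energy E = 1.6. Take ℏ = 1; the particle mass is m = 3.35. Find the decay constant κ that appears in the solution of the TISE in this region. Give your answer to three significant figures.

κ = 5.06

Since E < U the TISE in this region is ψ'' = κ²ψ with κ = √(2m(U − E))/ℏ.
κ = √(2 × 3.35 × 3.82) = 5.059.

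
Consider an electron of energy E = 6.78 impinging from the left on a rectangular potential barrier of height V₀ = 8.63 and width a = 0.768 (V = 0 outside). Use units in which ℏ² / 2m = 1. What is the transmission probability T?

T = 0.303

Since E < V₀ the interior solution is evanescent with decay constant κ = √(2m(V₀ − E))/ℏ = 1.360.
κa = 1.045, sinh(κa) = 1.245.
Matching ψ, ψ′ at both faces gives T = [1 + V₀² sinh²(κa) / (4E(V₀ − E))]⁻¹ = 1/3.302 = 0.303.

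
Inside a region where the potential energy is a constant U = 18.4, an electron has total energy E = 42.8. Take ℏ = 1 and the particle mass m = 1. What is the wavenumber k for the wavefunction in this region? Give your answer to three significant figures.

With E > U the solution is oscillatory, ψ ∝ e^{±ikx} with k = √(2m(E − U))/ℏ.
k = √(2 × 1 × 24.4) = 6.986.

k = 6.99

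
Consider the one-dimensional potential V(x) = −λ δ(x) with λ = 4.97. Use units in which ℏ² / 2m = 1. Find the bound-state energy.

For x ≠ 0 the bound state is ψ ∝ e^{−κ|x|}; integrating the TISE across the delta gives the cusp condition 2κ = 2mλ/ℏ², so κ = 2.485.
Then E = −ℏ²κ²/(2m) = −mλ²/(2ℏ²) = -6.175.

E = -6.18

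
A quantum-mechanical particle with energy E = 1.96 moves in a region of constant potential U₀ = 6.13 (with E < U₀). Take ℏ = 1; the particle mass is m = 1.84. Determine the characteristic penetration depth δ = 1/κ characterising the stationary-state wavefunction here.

Since E < U₀ the TISE in this region is ψ'' = κ²ψ with κ = √(2m(U₀ − E))/ℏ.
κ = √(2 × 1.84 × 4.17) = 3.917. The penetration depth is δ = 1/κ = 0.255.

δ = 0.255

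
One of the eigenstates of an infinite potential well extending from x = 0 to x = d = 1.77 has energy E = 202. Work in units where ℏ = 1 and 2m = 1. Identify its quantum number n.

For an infinite well E_n = n²π²ℏ²/(2md²), so n = (d/πℏ)√(2mE).
n = (1.77/π) × √(2 × 0.5 × 202) = 8.008 → n = 8.

n = 8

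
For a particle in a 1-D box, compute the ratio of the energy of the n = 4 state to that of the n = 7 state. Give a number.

0.326531

Since E_n ∝ n², the ratio is (4/7)² = 0.326531.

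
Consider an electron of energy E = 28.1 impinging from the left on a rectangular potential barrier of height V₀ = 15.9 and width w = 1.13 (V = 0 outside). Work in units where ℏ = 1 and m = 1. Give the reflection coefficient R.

E > V₀: inside the barrier k₂ = √(2m(E − V₀))/ℏ = 4.940, k₂w = 5.582.
T = [1 + V₀² sin²(k₂w) / (4E(E − V₀))]⁻¹ = 1/1.077 = 0.929.
R = 1 − T = 0.0713.

R = 0.0713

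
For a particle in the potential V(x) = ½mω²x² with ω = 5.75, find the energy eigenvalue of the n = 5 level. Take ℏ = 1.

E = 31.6

Using E_n = (n + ½)ℏω: E_5 = 5.5 × 5.75 = 31.63.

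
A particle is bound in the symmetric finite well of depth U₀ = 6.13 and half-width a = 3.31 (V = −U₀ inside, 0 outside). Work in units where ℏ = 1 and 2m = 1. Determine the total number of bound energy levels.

N = 6

The dimensionless depth is z₀ = a√(2mU₀)/ℏ = 3.31 × √(6.130) = 8.195.
The even/odd transcendental equations gain one root per π/2 in z₀, giving N = 1 + ⌊2z₀/π⌋ = 1 + ⌊5.217⌋ = 6.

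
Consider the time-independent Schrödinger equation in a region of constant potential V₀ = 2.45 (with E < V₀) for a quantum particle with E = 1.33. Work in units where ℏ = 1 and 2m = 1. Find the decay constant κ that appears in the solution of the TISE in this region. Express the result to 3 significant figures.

Since E < V₀ the TISE in this region is ψ'' = κ²ψ with κ = √(2m(V₀ − E))/ℏ.
κ = √(2 × 0.5 × 1.12) = 1.058.

κ = 1.06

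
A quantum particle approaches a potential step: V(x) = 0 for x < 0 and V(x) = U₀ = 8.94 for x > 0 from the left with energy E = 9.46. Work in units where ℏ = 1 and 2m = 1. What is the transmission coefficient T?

The wavenumbers are k₁ = √(2mE)/ℏ = 3.076 on the left and k₂ = √(2m(E − U₀))/ℏ = 0.7211 on the right.
Matching ψ and ψ′ at x = 0 gives r = (k₁ − k₂)/(k₁ + k₂), so R = r² = 0.3846 and T = 1 − R = 0.6154.

T = 0.615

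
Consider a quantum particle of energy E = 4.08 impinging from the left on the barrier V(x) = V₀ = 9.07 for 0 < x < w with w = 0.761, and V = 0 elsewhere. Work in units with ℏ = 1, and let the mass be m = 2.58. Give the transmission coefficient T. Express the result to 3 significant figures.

E < V₀: inside the barrier ψ ∝ e^{±κx} with κ = √(2m(V₀ − E))/ℏ = 5.074.
κw = 3.862, sinh(κw) = 23.76.
The exact tunnelling result is T⁻¹ = 1 + V₀² sinh²(κw) / [4E(V₀ − E)] = 571.2, so T = 0.00175.

T = 0.00175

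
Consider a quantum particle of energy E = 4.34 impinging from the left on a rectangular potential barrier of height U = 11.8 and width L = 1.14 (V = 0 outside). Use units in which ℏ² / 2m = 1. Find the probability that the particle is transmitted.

E < U: inside the barrier ψ ∝ e^{±κx} with κ = √(2m(U − E))/ℏ = 2.731.
κL = 3.114, sinh(κL) = 11.23.
The exact tunnelling result is T⁻¹ = 1 + U² sinh²(κL) / [4E(U − E)] = 136.6, so T = 0.00732.

T = 0.00732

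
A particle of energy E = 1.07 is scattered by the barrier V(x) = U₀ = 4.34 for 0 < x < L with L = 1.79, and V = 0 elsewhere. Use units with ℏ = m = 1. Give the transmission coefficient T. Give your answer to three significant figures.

T = 0.000314

E < U₀: inside the barrier ψ ∝ e^{±κx} with κ = √(2m(U₀ − E))/ℏ = 2.557.
κL = 4.578, sinh(κL) = 48.64.
The exact tunnelling result is T⁻¹ = 1 + U₀² sinh²(κL) / [4E(U₀ − E)] = 3185, so T = 0.000314.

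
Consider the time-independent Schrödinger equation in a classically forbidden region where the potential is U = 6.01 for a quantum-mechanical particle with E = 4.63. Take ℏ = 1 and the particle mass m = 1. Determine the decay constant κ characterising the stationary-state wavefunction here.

Since E < U the TISE in this region is ψ'' = κ²ψ with κ = √(2m(U − E))/ℏ.
κ = √(2 × 1 × 1.38) = 1.661.

κ = 1.66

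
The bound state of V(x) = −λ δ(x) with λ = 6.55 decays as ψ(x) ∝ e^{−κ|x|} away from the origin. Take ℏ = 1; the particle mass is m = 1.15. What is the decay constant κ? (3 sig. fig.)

κ = 7.53

Integrate −(ℏ²/2m)ψ'' − λδ(x)ψ = Eψ from −ε to +ε: the ψ'' term gives ψ'(0⁺) − ψ'(0⁻) and the δ term gives −(2mλ/ℏ²)ψ(0).
With ψ ∝ e^{−κ|x|} this yields −2κ = −2mλ/ℏ², so κ = mλ/ℏ² = 7.533.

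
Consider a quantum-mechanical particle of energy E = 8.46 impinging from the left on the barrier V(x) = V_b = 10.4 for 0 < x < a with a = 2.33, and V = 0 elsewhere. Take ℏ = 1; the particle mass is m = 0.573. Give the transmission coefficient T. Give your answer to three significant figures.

T = 0.00233

E < V_b: inside the barrier ψ ∝ e^{±κx} with κ = √(2m(V_b − E))/ℏ = 1.491.
κa = 3.474, sinh(κa) = 16.12.
The exact tunnelling result is T⁻¹ = 1 + V_b² sinh²(κa) / [4E(V_b − E)] = 429.1, so T = 0.00233.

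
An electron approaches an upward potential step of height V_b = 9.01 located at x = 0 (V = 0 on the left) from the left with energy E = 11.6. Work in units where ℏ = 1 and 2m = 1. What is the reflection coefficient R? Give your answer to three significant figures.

R = 0.128

The wavenumbers are k₁ = √(2mE)/ℏ = 3.406 on the left and k₂ = √(2m(E − V_b))/ℏ = 1.609 on the right.
Matching ψ and ψ′ at x = 0 gives r = (k₁ − k₂)/(k₁ + k₂), so R = r² = 0.1283 and T = 1 − R = 0.8717.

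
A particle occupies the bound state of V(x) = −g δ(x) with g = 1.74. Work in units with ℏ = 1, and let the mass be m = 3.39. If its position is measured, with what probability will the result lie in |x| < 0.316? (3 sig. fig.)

The normalised bound state is ψ = √κ e^{−κ|x|} with κ = mg/ℏ² = 5.899.
P(|x| < d) = ∫_{−d}^{d} κ e^{−2κ|x|} dx = 1 − e^{−2κd} = 1 − e^{−3.728} = 0.9760.

P = 0.976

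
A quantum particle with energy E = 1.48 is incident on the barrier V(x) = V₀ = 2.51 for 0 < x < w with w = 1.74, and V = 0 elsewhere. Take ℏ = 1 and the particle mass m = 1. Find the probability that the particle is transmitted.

E < V₀: inside the barrier ψ ∝ e^{±κx} with κ = √(2m(V₀ − E))/ℏ = 1.435.
κw = 2.497, sinh(κw) = 6.034.
The exact tunnelling result is T⁻¹ = 1 + V₀² sinh²(κw) / [4E(V₀ − E)] = 38.62, so T = 0.0259.

T = 0.0259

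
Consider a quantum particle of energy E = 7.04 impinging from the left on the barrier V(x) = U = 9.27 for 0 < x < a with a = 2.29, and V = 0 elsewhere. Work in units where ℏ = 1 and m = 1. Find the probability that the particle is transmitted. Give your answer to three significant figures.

T = 0.000184

E < U: inside the barrier ψ ∝ e^{±κx} with κ = √(2m(U − E))/ℏ = 2.112.
κa = 4.836, sinh(κa) = 62.99.
Matching ψ, ψ′ at both faces gives T = [1 + U² sinh²(κa) / (4E(U − E))]⁻¹ = 1/5431 = 0.000184.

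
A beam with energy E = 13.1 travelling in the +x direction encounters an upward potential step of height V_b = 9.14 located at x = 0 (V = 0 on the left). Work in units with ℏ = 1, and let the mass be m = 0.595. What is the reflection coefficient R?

On each side the TISE gives plane waves with k = √(2m(E − V))/ℏ: k₁ = √(2·0.595·13.1) = 3.948, k₂ = √(2·0.595·3.96) = 2.171.
Continuity of ψ and ψ′ at the step yields the reflection amplitude r = (k₁ − k₂)/(k₁ + k₂) = 0.2905; thus R = |r|² = 0.08438, T = 0.9156.

R = 0.0844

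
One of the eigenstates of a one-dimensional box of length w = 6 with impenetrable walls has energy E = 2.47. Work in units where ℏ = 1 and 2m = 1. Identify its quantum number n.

n = 3

From E_n = n²π²ℏ²/(2mw²) invert to n = √(2mw²E)/(πℏ).
n = (6/π) × √(2 × 0.5 × 2.47) = 3.002 → n = 3.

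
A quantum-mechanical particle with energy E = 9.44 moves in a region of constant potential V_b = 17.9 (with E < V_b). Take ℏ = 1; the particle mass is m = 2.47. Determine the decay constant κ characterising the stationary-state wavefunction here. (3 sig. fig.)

κ = 6.46

Since E < V_b the TISE in this region is ψ'' = κ²ψ with κ = √(2m(V_b − E))/ℏ.
κ = √(2 × 2.47 × 8.46) = 6.465.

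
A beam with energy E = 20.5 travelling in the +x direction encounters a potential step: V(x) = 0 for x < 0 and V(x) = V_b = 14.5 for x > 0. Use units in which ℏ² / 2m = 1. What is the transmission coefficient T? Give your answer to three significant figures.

T = 0.911

On each side the TISE gives plane waves with k = √(2m(E − V))/ℏ: k₁ = √(2·½·20.5) = 4.528, k₂ = √(2·½·6) = 2.449.
Continuity of ψ and ψ′ at the step yields the reflection amplitude r = (k₁ − k₂)/(k₁ + k₂) = 0.2979; thus R = |r|² = 0.08872, T = 0.9113.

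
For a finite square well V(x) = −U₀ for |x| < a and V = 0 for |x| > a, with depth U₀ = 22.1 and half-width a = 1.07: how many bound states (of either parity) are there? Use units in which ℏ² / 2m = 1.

N = 4

The dimensionless depth is z₀ = a√(2mU₀)/ℏ = 1.07 × √(22.10) = 5.030.
The even/odd transcendental equations gain one root per π/2 in z₀, giving N = 1 + ⌊2z₀/π⌋ = 1 + ⌊3.202⌋ = 4.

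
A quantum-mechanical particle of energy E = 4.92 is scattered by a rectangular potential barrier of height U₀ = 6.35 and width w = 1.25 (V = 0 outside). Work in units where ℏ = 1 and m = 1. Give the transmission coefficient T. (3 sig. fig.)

Since E < U₀ the interior solution is evanescent with decay constant κ = √(2m(U₀ − E))/ℏ = 1.691.
κw = 2.114, sinh(κw) = 4.080.
The exact tunnelling result is T⁻¹ = 1 + U₀² sinh²(κw) / [4E(U₀ − E)] = 24.85, so T = 0.0402.

T = 0.0402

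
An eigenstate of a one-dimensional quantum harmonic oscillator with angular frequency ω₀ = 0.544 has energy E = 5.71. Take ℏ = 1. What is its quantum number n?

Invert E_n = (n + ½)ℏω₀: n = E/ℏω₀ − ½ = 9.996, so n = 10.

n = 10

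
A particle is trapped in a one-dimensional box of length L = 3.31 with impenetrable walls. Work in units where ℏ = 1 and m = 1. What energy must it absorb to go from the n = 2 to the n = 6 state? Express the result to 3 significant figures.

ΔE = 14.4

E_n = n²π²ℏ²/(2mL²), so ΔE = (6² − 2²) π²ℏ²/(2mL²).
ΔE = 32 × π² / (2 × 1 × 3.31²) = 14.41.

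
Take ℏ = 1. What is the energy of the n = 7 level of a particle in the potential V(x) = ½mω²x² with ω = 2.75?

Using E_n = (n + ½)ℏω: E_7 = 7.5 × 2.75 = 20.63.

E = 20.6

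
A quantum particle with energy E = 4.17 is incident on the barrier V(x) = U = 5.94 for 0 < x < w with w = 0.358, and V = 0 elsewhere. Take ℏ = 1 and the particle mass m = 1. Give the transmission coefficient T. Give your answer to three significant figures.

Since E < U the interior solution is evanescent with decay constant κ = √(2m(U − E))/ℏ = 1.881.
κw = 0.6736, sinh(κw) = 0.7257.
Matching ψ, ψ′ at both faces gives T = [1 + U² sinh²(κw) / (4E(U − E))]⁻¹ = 1/1.629 = 0.614.

T = 0.614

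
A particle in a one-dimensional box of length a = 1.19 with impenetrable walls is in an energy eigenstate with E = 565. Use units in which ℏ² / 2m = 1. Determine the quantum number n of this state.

From E_n = n²π²ℏ²/(2ma²) invert to n = √(2ma²E)/(πℏ).
n = (1.19/π) × √(2 × 0.5 × 565) = 9.004 → n = 9.

n = 9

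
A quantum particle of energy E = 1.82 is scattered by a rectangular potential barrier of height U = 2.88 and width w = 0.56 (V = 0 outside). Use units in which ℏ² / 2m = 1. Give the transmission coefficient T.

T = 0.715

E < U: inside the barrier ψ ∝ e^{±κx} with κ = √(2m(U − E))/ℏ = 1.030.
κw = 0.5766, sinh(κw) = 0.6090.
Matching ψ, ψ′ at both faces gives T = [1 + U² sinh²(κw) / (4E(U − E))]⁻¹ = 1/1.399 = 0.715.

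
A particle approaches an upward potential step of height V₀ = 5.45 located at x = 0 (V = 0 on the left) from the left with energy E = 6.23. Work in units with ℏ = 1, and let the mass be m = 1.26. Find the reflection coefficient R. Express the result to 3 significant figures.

R = 0.228

The wavenumbers are k₁ = √(2mE)/ℏ = 3.962 on the left and k₂ = √(2m(E − V₀))/ℏ = 1.402 on the right.
Matching ψ and ψ′ at x = 0 gives r = (k₁ − k₂)/(k₁ + k₂), so R = r² = 0.2278 and T = 1 − R = 0.7722.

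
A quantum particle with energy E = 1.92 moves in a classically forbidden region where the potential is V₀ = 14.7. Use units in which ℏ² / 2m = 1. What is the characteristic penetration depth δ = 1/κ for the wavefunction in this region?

Since E < V₀ the TISE in this region is ψ'' = κ²ψ with κ = √(2m(V₀ − E))/ℏ.
κ = √(2 × 0.5 × 12.78) = 3.575. The penetration depth is δ = 1/κ = 0.280.

δ = 0.280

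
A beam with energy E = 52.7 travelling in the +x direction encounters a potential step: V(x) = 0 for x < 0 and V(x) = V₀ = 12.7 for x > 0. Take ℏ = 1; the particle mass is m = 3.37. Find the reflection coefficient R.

On each side the TISE gives plane waves with k = √(2m(E − V))/ℏ: k₁ = √(2·3.37·52.7) = 18.85, k₂ = √(2·3.37·40) = 16.42.
Continuity of ψ and ψ′ at the step yields the reflection amplitude r = (k₁ − k₂)/(k₁ + k₂) = 0.06883; thus R = |r|² = 0.004737, T = 0.9953.

R = 0.00474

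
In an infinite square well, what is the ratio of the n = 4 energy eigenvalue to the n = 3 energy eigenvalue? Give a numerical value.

1.77778

E_n = n²π²ℏ²/(2mL²) so the ratio is n₂²/n₁² = 16/9 = 1.77778.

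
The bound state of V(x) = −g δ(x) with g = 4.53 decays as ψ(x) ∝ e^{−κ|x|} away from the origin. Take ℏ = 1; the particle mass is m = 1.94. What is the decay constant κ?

Integrate −(ℏ²/2m)ψ'' − gδ(x)ψ = Eψ from −ε to +ε: the ψ'' term gives ψ'(0⁺) − ψ'(0⁻) and the δ term gives −(2mg/ℏ²)ψ(0).
With ψ ∝ e^{−κ|x|} this yields −2κ = −2mg/ℏ², so κ = mg/ℏ² = 8.788.

κ = 8.79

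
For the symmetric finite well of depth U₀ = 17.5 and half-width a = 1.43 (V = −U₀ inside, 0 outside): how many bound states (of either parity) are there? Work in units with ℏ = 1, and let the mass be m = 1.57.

N = 7

The dimensionless depth is z₀ = a√(2mU₀)/ℏ = 1.43 × √(54.95) = 10.60.
A new bound state (alternating even/odd) appears each time z₀ passes a multiple of π/2, so N = ⌊2z₀/π⌋ + 1 = ⌊6.748⌋ + 1 = 7.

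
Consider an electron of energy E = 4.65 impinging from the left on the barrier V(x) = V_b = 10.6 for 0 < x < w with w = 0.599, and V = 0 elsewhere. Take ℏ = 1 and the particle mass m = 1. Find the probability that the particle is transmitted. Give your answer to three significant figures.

T = 0.0613

E < V_b: inside the barrier ψ ∝ e^{±κx} with κ = √(2m(V_b − E))/ℏ = 3.450.
κw = 2.066, sinh(κw) = 3.885.
Matching ψ, ψ′ at both faces gives T = [1 + V_b² sinh²(κw) / (4E(V_b − E))]⁻¹ = 1/16.32 = 0.0613.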